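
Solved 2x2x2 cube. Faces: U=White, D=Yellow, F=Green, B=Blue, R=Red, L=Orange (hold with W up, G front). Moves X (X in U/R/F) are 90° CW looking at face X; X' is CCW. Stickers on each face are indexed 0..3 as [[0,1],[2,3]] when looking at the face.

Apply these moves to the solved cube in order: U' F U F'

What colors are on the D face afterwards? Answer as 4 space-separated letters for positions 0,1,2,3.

Answer: O Y Y Y

Derivation:
After move 1 (U'): U=WWWW F=OOGG R=GGRR B=RRBB L=BBOO
After move 2 (F): F=GOGO U=WWOB R=WGWR D=RGYY L=BYOY
After move 3 (U): U=OWBW F=WGGO R=RRWR B=BYBB L=GOOY
After move 4 (F'): F=GOWG U=OWRW R=GRRR D=OYYY L=GWOB
Query: D face = OYYY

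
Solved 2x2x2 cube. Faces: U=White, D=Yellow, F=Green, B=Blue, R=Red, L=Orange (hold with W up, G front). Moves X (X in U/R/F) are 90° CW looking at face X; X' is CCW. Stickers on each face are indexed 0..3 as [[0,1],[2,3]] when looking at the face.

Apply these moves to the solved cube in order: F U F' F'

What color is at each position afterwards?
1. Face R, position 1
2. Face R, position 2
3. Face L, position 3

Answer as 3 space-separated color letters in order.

Answer: B G B

Derivation:
After move 1 (F): F=GGGG U=WWOO R=WRWR D=RRYY L=OYOY
After move 2 (U): U=OWOW F=WRGG R=BBWR B=OYBB L=GGOY
After move 3 (F'): F=RGWG U=OWBW R=RBRR D=GYYY L=GWOO
After move 4 (F'): F=GGRW U=OWRR R=YBGR D=WOYY L=GWOB
Query 1: R[1] = B
Query 2: R[2] = G
Query 3: L[3] = B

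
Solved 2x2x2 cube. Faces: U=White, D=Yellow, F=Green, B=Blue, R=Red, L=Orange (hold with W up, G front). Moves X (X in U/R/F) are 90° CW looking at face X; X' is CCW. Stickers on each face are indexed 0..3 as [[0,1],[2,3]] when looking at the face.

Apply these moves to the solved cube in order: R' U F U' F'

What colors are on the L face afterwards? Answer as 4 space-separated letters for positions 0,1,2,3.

After move 1 (R'): R=RRRR U=WBWB F=GWGW D=YGYG B=YBYB
After move 2 (U): U=WWBB F=RRGW R=YBRR B=OOYB L=GWOO
After move 3 (F): F=GRWR U=WWOW R=BBBR D=RYYG L=GYOG
After move 4 (U'): U=WWWO F=GYWR R=GRBR B=BBYB L=OOOG
After move 5 (F'): F=YRGW U=WWGB R=YRRR D=OGYG L=OOOW
Query: L face = OOOW

Answer: O O O W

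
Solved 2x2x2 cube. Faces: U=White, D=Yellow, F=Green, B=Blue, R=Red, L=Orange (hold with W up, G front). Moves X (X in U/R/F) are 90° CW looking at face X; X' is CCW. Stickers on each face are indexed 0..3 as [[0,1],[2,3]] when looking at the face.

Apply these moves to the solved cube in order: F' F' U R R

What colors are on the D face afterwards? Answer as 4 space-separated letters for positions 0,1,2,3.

Answer: W W Y W

Derivation:
After move 1 (F'): F=GGGG U=WWRR R=YRYR D=OOYY L=OWOW
After move 2 (F'): F=GGGG U=WWYY R=OROR D=WWYY L=OROR
After move 3 (U): U=YWYW F=ORGG R=BBOR B=ORBB L=GGOR
After move 4 (R): R=OBRB U=YRYG F=OWGY D=WBYO B=WRWB
After move 5 (R): R=ROBB U=YWYY F=OBGO D=WWYW B=GRRB
Query: D face = WWYW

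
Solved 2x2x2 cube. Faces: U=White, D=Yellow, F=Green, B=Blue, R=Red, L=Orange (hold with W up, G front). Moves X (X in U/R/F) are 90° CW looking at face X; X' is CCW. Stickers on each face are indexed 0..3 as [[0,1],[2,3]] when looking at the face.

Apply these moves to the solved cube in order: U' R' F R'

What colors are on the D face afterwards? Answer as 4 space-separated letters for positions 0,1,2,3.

Answer: G O Y W

Derivation:
After move 1 (U'): U=WWWW F=OOGG R=GGRR B=RRBB L=BBOO
After move 2 (R'): R=GRGR U=WBWR F=OWGW D=YOYG B=YRYB
After move 3 (F): F=GOWW U=WBOB R=WRRR D=GGYG L=BYOO
After move 4 (R'): R=RRWR U=WYOY F=GBWB D=GOYW B=GRGB
Query: D face = GOYW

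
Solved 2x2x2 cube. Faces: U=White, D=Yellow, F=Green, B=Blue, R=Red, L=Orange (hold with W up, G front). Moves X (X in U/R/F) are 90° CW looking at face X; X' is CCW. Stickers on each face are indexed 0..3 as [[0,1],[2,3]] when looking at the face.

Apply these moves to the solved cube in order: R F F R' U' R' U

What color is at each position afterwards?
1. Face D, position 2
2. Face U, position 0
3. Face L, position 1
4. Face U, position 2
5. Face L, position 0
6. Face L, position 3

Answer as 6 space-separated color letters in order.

After move 1 (R): R=RRRR U=WGWG F=GYGY D=YBYB B=WBWB
After move 2 (F): F=GGYY U=WGOO R=WRGR D=RRYB L=OYOB
After move 3 (F): F=YGYG U=WGBY R=OROR D=GWYB L=OROR
After move 4 (R'): R=RROO U=WWBW F=YGYY D=GGYG B=BBWB
After move 5 (U'): U=WWWB F=ORYY R=YGOO B=RRWB L=BBOR
After move 6 (R'): R=GOYO U=WWWR F=OWYB D=GRYY B=GRGB
After move 7 (U): U=WWRW F=GOYB R=GRYO B=BBGB L=OWOR
Query 1: D[2] = Y
Query 2: U[0] = W
Query 3: L[1] = W
Query 4: U[2] = R
Query 5: L[0] = O
Query 6: L[3] = R

Answer: Y W W R O R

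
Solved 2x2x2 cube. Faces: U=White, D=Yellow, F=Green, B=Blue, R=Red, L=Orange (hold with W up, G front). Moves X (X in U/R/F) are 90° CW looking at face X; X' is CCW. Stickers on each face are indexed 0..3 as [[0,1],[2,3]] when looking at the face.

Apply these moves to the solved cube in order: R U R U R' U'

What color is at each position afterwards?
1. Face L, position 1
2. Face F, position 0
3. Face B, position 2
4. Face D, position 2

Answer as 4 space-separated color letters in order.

Answer: Y R W Y

Derivation:
After move 1 (R): R=RRRR U=WGWG F=GYGY D=YBYB B=WBWB
After move 2 (U): U=WWGG F=RRGY R=WBRR B=OOWB L=GYOO
After move 3 (R): R=RWRB U=WRGY F=RBGB D=YWYO B=GOWB
After move 4 (U): U=GWYR F=RWGB R=GORB B=GYWB L=RBOO
After move 5 (R'): R=OBGR U=GWYG F=RWGR D=YWYB B=OYWB
After move 6 (U'): U=WGGY F=RBGR R=RWGR B=OBWB L=OYOO
Query 1: L[1] = Y
Query 2: F[0] = R
Query 3: B[2] = W
Query 4: D[2] = Y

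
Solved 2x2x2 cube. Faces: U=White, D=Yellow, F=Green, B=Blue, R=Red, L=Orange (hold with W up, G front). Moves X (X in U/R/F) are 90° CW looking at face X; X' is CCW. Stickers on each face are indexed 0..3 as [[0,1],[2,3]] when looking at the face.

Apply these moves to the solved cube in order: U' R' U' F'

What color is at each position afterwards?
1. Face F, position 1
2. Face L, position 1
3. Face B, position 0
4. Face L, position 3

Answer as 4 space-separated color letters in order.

Answer: W W G W

Derivation:
After move 1 (U'): U=WWWW F=OOGG R=GGRR B=RRBB L=BBOO
After move 2 (R'): R=GRGR U=WBWR F=OWGW D=YOYG B=YRYB
After move 3 (U'): U=BRWW F=BBGW R=OWGR B=GRYB L=YROO
After move 4 (F'): F=BWBG U=BROG R=OWYR D=ROYG L=YWOW
Query 1: F[1] = W
Query 2: L[1] = W
Query 3: B[0] = G
Query 4: L[3] = W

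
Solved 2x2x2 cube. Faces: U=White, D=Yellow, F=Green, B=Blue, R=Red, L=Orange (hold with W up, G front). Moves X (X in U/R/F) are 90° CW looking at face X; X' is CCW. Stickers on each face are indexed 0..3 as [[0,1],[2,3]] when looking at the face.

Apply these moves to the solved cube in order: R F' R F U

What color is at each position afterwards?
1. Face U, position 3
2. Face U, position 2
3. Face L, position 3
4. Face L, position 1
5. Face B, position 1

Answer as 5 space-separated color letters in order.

Answer: Y G W Y O

Derivation:
After move 1 (R): R=RRRR U=WGWG F=GYGY D=YBYB B=WBWB
After move 2 (F'): F=YYGG U=WGRR R=BRYR D=OOYB L=OGOW
After move 3 (R): R=YBRR U=WYRG F=YOGB D=OWYW B=RBGB
After move 4 (F): F=GYBO U=WYWG R=RBGR D=RYYW L=OOOW
After move 5 (U): U=WWGY F=RBBO R=RBGR B=OOGB L=GYOW
Query 1: U[3] = Y
Query 2: U[2] = G
Query 3: L[3] = W
Query 4: L[1] = Y
Query 5: B[1] = O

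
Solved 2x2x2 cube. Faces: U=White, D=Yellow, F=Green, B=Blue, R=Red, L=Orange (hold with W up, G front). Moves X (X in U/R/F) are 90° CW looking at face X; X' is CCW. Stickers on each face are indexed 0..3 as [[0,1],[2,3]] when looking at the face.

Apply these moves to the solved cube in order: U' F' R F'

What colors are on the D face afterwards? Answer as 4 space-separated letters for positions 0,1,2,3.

Answer: W W Y R

Derivation:
After move 1 (U'): U=WWWW F=OOGG R=GGRR B=RRBB L=BBOO
After move 2 (F'): F=OGOG U=WWGR R=YGYR D=BOYY L=BWOW
After move 3 (R): R=YYRG U=WGGG F=OOOY D=BBYR B=RRWB
After move 4 (F'): F=OYOO U=WGYR R=BYBG D=WWYR L=BGOG
Query: D face = WWYR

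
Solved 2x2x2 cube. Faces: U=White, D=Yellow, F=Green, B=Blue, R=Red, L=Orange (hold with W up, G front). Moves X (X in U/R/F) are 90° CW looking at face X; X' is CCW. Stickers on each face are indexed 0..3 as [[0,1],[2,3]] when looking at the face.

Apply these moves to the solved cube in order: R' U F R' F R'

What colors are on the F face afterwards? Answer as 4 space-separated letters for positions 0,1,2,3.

Answer: W Y W Y

Derivation:
After move 1 (R'): R=RRRR U=WBWB F=GWGW D=YGYG B=YBYB
After move 2 (U): U=WWBB F=RRGW R=YBRR B=OOYB L=GWOO
After move 3 (F): F=GRWR U=WWOW R=BBBR D=RYYG L=GYOG
After move 4 (R'): R=BRBB U=WYOO F=GWWW D=RRYR B=GOYB
After move 5 (F): F=WGWW U=WYGY R=OROB D=BBYR L=GROR
After move 6 (R'): R=RBOO U=WYGG F=WYWY D=BGYW B=ROBB
Query: F face = WYWY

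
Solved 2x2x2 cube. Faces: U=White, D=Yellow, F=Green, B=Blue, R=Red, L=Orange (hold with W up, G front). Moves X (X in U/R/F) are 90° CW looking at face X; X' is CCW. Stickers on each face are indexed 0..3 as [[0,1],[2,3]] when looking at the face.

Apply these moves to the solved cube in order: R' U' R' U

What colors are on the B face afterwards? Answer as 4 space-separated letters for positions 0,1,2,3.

After move 1 (R'): R=RRRR U=WBWB F=GWGW D=YGYG B=YBYB
After move 2 (U'): U=BBWW F=OOGW R=GWRR B=RRYB L=YBOO
After move 3 (R'): R=WRGR U=BYWR F=OBGW D=YOYW B=GRGB
After move 4 (U): U=WBRY F=WRGW R=GRGR B=YBGB L=OBOO
Query: B face = YBGB

Answer: Y B G B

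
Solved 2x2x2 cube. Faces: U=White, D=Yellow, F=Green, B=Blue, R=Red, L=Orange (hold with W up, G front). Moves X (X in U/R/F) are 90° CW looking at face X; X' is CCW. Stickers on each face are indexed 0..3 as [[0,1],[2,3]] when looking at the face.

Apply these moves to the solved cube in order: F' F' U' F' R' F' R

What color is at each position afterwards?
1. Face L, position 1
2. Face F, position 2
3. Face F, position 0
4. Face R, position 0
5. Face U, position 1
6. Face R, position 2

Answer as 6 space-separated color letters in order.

Answer: O R Y B O W

Derivation:
After move 1 (F'): F=GGGG U=WWRR R=YRYR D=OOYY L=OWOW
After move 2 (F'): F=GGGG U=WWYY R=OROR D=WWYY L=OROR
After move 3 (U'): U=WYWY F=ORGG R=GGOR B=ORBB L=BBOR
After move 4 (F'): F=RGOG U=WYGO R=WGWR D=BRYY L=BYOW
After move 5 (R'): R=GRWW U=WBGO F=RYOO D=BGYG B=YRRB
After move 6 (F'): F=YORO U=WBGW R=GRBW D=YWYG L=BOOG
After move 7 (R): R=BGWR U=WOGO F=YWRG D=YRYY B=WRBB
Query 1: L[1] = O
Query 2: F[2] = R
Query 3: F[0] = Y
Query 4: R[0] = B
Query 5: U[1] = O
Query 6: R[2] = W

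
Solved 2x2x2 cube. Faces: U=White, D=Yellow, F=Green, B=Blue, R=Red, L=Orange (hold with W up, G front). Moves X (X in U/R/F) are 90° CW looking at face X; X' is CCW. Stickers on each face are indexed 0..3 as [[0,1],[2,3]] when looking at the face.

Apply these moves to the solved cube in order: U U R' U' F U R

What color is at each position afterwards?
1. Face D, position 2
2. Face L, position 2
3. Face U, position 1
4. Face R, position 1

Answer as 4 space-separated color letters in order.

After move 1 (U): U=WWWW F=RRGG R=BBRR B=OOBB L=GGOO
After move 2 (U): U=WWWW F=BBGG R=OORR B=GGBB L=RROO
After move 3 (R'): R=OROR U=WBWG F=BWGW D=YBYG B=YGYB
After move 4 (U'): U=BGWW F=RRGW R=BWOR B=ORYB L=YGOO
After move 5 (F): F=GRWR U=BGOG R=WWWR D=OBYG L=YYOB
After move 6 (U): U=OBGG F=WWWR R=ORWR B=YYYB L=GROB
After move 7 (R): R=WORR U=OWGR F=WBWG D=OYYY B=GYBB
Query 1: D[2] = Y
Query 2: L[2] = O
Query 3: U[1] = W
Query 4: R[1] = O

Answer: Y O W O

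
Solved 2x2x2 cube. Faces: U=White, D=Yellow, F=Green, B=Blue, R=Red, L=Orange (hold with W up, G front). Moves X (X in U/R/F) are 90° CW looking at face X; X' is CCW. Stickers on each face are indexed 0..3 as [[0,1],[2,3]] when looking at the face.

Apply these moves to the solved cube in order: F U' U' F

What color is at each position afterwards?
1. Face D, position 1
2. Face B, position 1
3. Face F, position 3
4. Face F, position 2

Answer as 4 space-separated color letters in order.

Answer: O G B G

Derivation:
After move 1 (F): F=GGGG U=WWOO R=WRWR D=RRYY L=OYOY
After move 2 (U'): U=WOWO F=OYGG R=GGWR B=WRBB L=BBOY
After move 3 (U'): U=OOWW F=BBGG R=OYWR B=GGBB L=WROY
After move 4 (F): F=GBGB U=OOYR R=WYWR D=WOYY L=WROR
Query 1: D[1] = O
Query 2: B[1] = G
Query 3: F[3] = B
Query 4: F[2] = G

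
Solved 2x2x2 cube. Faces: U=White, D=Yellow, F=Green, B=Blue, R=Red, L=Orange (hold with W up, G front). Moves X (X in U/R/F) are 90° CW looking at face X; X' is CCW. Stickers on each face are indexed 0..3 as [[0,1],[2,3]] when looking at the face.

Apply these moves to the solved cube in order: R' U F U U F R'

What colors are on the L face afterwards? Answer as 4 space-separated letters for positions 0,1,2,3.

Answer: B R O Y

Derivation:
After move 1 (R'): R=RRRR U=WBWB F=GWGW D=YGYG B=YBYB
After move 2 (U): U=WWBB F=RRGW R=YBRR B=OOYB L=GWOO
After move 3 (F): F=GRWR U=WWOW R=BBBR D=RYYG L=GYOG
After move 4 (U): U=OWWW F=BBWR R=OOBR B=GYYB L=GROG
After move 5 (U): U=WOWW F=OOWR R=GYBR B=GRYB L=BBOG
After move 6 (F): F=WORO U=WOGB R=WYWR D=BGYG L=BROY
After move 7 (R'): R=YRWW U=WYGG F=WORB D=BOYO B=GRGB
Query: L face = BROY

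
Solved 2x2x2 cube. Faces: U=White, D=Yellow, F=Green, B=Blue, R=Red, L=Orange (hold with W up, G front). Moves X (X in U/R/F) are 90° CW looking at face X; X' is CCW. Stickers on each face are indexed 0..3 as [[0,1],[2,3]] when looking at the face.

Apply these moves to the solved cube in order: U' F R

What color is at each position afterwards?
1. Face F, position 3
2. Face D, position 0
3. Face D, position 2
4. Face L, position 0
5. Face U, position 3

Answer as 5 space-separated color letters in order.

Answer: Y R Y B O

Derivation:
After move 1 (U'): U=WWWW F=OOGG R=GGRR B=RRBB L=BBOO
After move 2 (F): F=GOGO U=WWOB R=WGWR D=RGYY L=BYOY
After move 3 (R): R=WWRG U=WOOO F=GGGY D=RBYR B=BRWB
Query 1: F[3] = Y
Query 2: D[0] = R
Query 3: D[2] = Y
Query 4: L[0] = B
Query 5: U[3] = O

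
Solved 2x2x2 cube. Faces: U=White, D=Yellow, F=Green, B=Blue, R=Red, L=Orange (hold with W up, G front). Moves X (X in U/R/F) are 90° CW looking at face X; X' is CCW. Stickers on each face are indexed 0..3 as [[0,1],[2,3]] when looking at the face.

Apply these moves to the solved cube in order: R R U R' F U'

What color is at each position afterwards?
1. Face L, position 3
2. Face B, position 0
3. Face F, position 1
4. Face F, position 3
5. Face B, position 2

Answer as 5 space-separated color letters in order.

After move 1 (R): R=RRRR U=WGWG F=GYGY D=YBYB B=WBWB
After move 2 (R): R=RRRR U=WYWY F=GBGB D=YWYW B=GBGB
After move 3 (U): U=WWYY F=RRGB R=GBRR B=OOGB L=GBOO
After move 4 (R'): R=BRGR U=WGYO F=RWGY D=YRYB B=WOWB
After move 5 (F): F=GRYW U=WGOB R=YROR D=GBYB L=GYOR
After move 6 (U'): U=GBWO F=GYYW R=GROR B=YRWB L=WOOR
Query 1: L[3] = R
Query 2: B[0] = Y
Query 3: F[1] = Y
Query 4: F[3] = W
Query 5: B[2] = W

Answer: R Y Y W W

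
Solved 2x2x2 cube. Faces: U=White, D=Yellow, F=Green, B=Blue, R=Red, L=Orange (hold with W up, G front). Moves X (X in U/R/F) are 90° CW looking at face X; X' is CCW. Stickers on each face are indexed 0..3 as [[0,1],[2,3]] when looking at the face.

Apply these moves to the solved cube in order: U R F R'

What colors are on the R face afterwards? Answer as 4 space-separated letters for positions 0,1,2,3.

Answer: B B W G

Derivation:
After move 1 (U): U=WWWW F=RRGG R=BBRR B=OOBB L=GGOO
After move 2 (R): R=RBRB U=WRWG F=RYGY D=YBYO B=WOWB
After move 3 (F): F=GRYY U=WROG R=WBGB D=RRYO L=GYOB
After move 4 (R'): R=BBWG U=WWOW F=GRYG D=RRYY B=OORB
Query: R face = BBWG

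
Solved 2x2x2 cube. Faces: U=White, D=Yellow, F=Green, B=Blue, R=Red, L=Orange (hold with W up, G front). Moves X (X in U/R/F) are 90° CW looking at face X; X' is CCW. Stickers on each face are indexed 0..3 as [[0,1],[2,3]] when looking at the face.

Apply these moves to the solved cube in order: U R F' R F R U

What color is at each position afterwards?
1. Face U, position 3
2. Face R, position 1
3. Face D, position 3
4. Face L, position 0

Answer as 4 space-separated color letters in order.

After move 1 (U): U=WWWW F=RRGG R=BBRR B=OOBB L=GGOO
After move 2 (R): R=RBRB U=WRWG F=RYGY D=YBYO B=WOWB
After move 3 (F'): F=YYRG U=WRRR R=BBYB D=GOYO L=GGOW
After move 4 (R): R=YBBB U=WYRG F=YORO D=GWYW B=RORB
After move 5 (F): F=RYOO U=WYWG R=RBGB D=BYYW L=GGOW
After move 6 (R): R=GRBB U=WYWO F=RYOW D=BRYR B=GOYB
After move 7 (U): U=WWOY F=GROW R=GOBB B=GGYB L=RYOW
Query 1: U[3] = Y
Query 2: R[1] = O
Query 3: D[3] = R
Query 4: L[0] = R

Answer: Y O R R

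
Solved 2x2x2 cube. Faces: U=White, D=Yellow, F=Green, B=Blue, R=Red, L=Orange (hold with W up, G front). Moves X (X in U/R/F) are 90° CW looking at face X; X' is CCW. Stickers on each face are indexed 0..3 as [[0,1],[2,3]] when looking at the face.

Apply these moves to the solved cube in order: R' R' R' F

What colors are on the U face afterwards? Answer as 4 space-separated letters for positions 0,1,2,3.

Answer: W G O O

Derivation:
After move 1 (R'): R=RRRR U=WBWB F=GWGW D=YGYG B=YBYB
After move 2 (R'): R=RRRR U=WYWY F=GBGB D=YWYW B=GBGB
After move 3 (R'): R=RRRR U=WGWG F=GYGY D=YBYB B=WBWB
After move 4 (F): F=GGYY U=WGOO R=WRGR D=RRYB L=OYOB
Query: U face = WGOO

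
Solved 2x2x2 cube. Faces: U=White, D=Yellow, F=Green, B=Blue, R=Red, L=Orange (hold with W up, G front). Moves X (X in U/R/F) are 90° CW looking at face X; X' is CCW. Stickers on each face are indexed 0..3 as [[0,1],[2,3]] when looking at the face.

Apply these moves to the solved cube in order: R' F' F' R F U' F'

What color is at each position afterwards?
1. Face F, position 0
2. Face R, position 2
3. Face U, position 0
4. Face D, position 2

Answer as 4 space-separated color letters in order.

After move 1 (R'): R=RRRR U=WBWB F=GWGW D=YGYG B=YBYB
After move 2 (F'): F=WWGG U=WBRR R=GRYR D=OOYG L=OBOW
After move 3 (F'): F=WGWG U=WBGY R=OROR D=BWYG L=OROR
After move 4 (R): R=OORR U=WGGG F=WWWG D=BYYY B=YBBB
After move 5 (F): F=WWGW U=WGRR R=GOGR D=ROYY L=OBOY
After move 6 (U'): U=GRWR F=OBGW R=WWGR B=GOBB L=YBOY
After move 7 (F'): F=BWOG U=GRWG R=OWRR D=BYYY L=YROW
Query 1: F[0] = B
Query 2: R[2] = R
Query 3: U[0] = G
Query 4: D[2] = Y

Answer: B R G Y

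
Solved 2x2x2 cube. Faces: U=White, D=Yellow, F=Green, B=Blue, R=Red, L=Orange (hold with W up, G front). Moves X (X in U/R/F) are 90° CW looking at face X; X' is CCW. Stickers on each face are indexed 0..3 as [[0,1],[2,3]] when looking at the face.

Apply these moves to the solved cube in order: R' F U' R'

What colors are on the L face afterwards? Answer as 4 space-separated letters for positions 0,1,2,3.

Answer: Y B O G

Derivation:
After move 1 (R'): R=RRRR U=WBWB F=GWGW D=YGYG B=YBYB
After move 2 (F): F=GGWW U=WBOO R=WRBR D=RRYG L=OYOG
After move 3 (U'): U=BOWO F=OYWW R=GGBR B=WRYB L=YBOG
After move 4 (R'): R=GRGB U=BYWW F=OOWO D=RYYW B=GRRB
Query: L face = YBOG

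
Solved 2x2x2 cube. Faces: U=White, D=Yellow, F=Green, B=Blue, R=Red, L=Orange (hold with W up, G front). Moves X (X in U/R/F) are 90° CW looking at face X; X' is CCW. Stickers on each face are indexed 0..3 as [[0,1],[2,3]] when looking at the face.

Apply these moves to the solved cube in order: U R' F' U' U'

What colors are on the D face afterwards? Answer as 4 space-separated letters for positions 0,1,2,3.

Answer: G O Y G

Derivation:
After move 1 (U): U=WWWW F=RRGG R=BBRR B=OOBB L=GGOO
After move 2 (R'): R=BRBR U=WBWO F=RWGW D=YRYG B=YOYB
After move 3 (F'): F=WWRG U=WBBB R=RRYR D=GOYG L=GOOW
After move 4 (U'): U=BBWB F=GORG R=WWYR B=RRYB L=YOOW
After move 5 (U'): U=BBBW F=YORG R=GOYR B=WWYB L=RROW
Query: D face = GOYG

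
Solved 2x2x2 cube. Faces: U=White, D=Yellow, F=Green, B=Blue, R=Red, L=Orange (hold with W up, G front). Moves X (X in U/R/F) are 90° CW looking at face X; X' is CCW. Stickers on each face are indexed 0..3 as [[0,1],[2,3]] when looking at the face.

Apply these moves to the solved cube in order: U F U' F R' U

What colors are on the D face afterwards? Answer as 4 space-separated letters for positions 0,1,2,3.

Answer: W G Y Y

Derivation:
After move 1 (U): U=WWWW F=RRGG R=BBRR B=OOBB L=GGOO
After move 2 (F): F=GRGR U=WWOG R=WBWR D=RBYY L=GYOY
After move 3 (U'): U=WGWO F=GYGR R=GRWR B=WBBB L=OOOY
After move 4 (F): F=GGRY U=WGYO R=WROR D=WGYY L=OROB
After move 5 (R'): R=RRWO U=WBYW F=GGRO D=WGYY B=YBGB
After move 6 (U): U=YWWB F=RRRO R=YBWO B=ORGB L=GGOB
Query: D face = WGYY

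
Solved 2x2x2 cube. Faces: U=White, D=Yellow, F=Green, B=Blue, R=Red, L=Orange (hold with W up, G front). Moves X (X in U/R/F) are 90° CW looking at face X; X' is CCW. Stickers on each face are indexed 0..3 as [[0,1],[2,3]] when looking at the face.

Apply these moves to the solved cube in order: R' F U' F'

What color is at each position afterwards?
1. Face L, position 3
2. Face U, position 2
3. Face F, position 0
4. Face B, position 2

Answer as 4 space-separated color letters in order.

Answer: W G Y Y

Derivation:
After move 1 (R'): R=RRRR U=WBWB F=GWGW D=YGYG B=YBYB
After move 2 (F): F=GGWW U=WBOO R=WRBR D=RRYG L=OYOG
After move 3 (U'): U=BOWO F=OYWW R=GGBR B=WRYB L=YBOG
After move 4 (F'): F=YWOW U=BOGB R=RGRR D=BGYG L=YOOW
Query 1: L[3] = W
Query 2: U[2] = G
Query 3: F[0] = Y
Query 4: B[2] = Y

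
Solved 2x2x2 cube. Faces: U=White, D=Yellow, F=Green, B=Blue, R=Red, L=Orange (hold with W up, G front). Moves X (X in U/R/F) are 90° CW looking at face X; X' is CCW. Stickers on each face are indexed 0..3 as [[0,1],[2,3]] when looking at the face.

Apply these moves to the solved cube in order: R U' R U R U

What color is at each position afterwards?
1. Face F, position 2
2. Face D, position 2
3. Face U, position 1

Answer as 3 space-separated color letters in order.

Answer: G Y W

Derivation:
After move 1 (R): R=RRRR U=WGWG F=GYGY D=YBYB B=WBWB
After move 2 (U'): U=GGWW F=OOGY R=GYRR B=RRWB L=WBOO
After move 3 (R): R=RGRY U=GOWY F=OBGB D=YWYR B=WRGB
After move 4 (U): U=WGYO F=RGGB R=WRRY B=WBGB L=OBOO
After move 5 (R): R=RWYR U=WGYB F=RWGR D=YGYW B=OBGB
After move 6 (U): U=YWBG F=RWGR R=OBYR B=OBGB L=RWOO
Query 1: F[2] = G
Query 2: D[2] = Y
Query 3: U[1] = W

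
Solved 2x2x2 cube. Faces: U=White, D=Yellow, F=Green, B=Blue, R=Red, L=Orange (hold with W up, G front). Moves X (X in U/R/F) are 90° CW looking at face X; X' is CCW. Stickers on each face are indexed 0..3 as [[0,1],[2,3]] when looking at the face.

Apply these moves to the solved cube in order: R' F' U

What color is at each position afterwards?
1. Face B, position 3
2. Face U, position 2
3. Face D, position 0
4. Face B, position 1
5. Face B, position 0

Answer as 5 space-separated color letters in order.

After move 1 (R'): R=RRRR U=WBWB F=GWGW D=YGYG B=YBYB
After move 2 (F'): F=WWGG U=WBRR R=GRYR D=OOYG L=OBOW
After move 3 (U): U=RWRB F=GRGG R=YBYR B=OBYB L=WWOW
Query 1: B[3] = B
Query 2: U[2] = R
Query 3: D[0] = O
Query 4: B[1] = B
Query 5: B[0] = O

Answer: B R O B O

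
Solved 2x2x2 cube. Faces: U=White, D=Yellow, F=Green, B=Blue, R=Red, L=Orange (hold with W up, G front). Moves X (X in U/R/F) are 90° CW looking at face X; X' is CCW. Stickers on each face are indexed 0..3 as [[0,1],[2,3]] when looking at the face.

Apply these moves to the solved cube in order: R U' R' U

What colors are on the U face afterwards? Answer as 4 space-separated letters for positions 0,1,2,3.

Answer: W G R W

Derivation:
After move 1 (R): R=RRRR U=WGWG F=GYGY D=YBYB B=WBWB
After move 2 (U'): U=GGWW F=OOGY R=GYRR B=RRWB L=WBOO
After move 3 (R'): R=YRGR U=GWWR F=OGGW D=YOYY B=BRBB
After move 4 (U): U=WGRW F=YRGW R=BRGR B=WBBB L=OGOO
Query: U face = WGRW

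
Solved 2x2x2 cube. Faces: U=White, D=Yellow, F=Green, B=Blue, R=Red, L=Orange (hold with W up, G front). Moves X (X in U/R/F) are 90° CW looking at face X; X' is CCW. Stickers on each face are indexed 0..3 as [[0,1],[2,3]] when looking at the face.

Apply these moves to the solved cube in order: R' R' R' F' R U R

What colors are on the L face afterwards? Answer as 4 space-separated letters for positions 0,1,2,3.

After move 1 (R'): R=RRRR U=WBWB F=GWGW D=YGYG B=YBYB
After move 2 (R'): R=RRRR U=WYWY F=GBGB D=YWYW B=GBGB
After move 3 (R'): R=RRRR U=WGWG F=GYGY D=YBYB B=WBWB
After move 4 (F'): F=YYGG U=WGRR R=BRYR D=OOYB L=OGOW
After move 5 (R): R=YBRR U=WYRG F=YOGB D=OWYW B=RBGB
After move 6 (U): U=RWGY F=YBGB R=RBRR B=OGGB L=YOOW
After move 7 (R): R=RRRB U=RBGB F=YWGW D=OGYO B=YGWB
Query: L face = YOOW

Answer: Y O O W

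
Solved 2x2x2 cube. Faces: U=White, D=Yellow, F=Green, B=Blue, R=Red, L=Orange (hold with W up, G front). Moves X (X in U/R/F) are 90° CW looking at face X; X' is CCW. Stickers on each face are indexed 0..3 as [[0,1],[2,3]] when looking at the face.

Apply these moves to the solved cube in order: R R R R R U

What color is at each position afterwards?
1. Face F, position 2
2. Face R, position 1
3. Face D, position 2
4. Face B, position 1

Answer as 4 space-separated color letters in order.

After move 1 (R): R=RRRR U=WGWG F=GYGY D=YBYB B=WBWB
After move 2 (R): R=RRRR U=WYWY F=GBGB D=YWYW B=GBGB
After move 3 (R): R=RRRR U=WBWB F=GWGW D=YGYG B=YBYB
After move 4 (R): R=RRRR U=WWWW F=GGGG D=YYYY B=BBBB
After move 5 (R): R=RRRR U=WGWG F=GYGY D=YBYB B=WBWB
After move 6 (U): U=WWGG F=RRGY R=WBRR B=OOWB L=GYOO
Query 1: F[2] = G
Query 2: R[1] = B
Query 3: D[2] = Y
Query 4: B[1] = O

Answer: G B Y O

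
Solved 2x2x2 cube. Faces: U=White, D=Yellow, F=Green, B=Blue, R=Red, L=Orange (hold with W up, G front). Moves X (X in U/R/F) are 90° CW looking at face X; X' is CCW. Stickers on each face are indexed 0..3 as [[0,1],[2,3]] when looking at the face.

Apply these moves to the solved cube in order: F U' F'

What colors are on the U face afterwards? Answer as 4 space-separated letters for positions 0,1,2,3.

After move 1 (F): F=GGGG U=WWOO R=WRWR D=RRYY L=OYOY
After move 2 (U'): U=WOWO F=OYGG R=GGWR B=WRBB L=BBOY
After move 3 (F'): F=YGOG U=WOGW R=RGRR D=BYYY L=BOOW
Query: U face = WOGW

Answer: W O G W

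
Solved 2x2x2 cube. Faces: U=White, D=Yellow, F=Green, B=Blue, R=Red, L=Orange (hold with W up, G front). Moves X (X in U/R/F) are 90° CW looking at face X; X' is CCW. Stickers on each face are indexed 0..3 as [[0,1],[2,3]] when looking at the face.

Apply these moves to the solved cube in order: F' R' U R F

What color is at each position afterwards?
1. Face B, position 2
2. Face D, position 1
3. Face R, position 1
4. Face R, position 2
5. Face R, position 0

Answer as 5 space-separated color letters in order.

Answer: W Y Y R B

Derivation:
After move 1 (F'): F=GGGG U=WWRR R=YRYR D=OOYY L=OWOW
After move 2 (R'): R=RRYY U=WBRB F=GWGR D=OGYG B=YBOB
After move 3 (U): U=RWBB F=RRGR R=YBYY B=OWOB L=GWOW
After move 4 (R): R=YYYB U=RRBR F=RGGG D=OOYO B=BWWB
After move 5 (F): F=GRGG U=RRWW R=BYRB D=YYYO L=GOOO
Query 1: B[2] = W
Query 2: D[1] = Y
Query 3: R[1] = Y
Query 4: R[2] = R
Query 5: R[0] = B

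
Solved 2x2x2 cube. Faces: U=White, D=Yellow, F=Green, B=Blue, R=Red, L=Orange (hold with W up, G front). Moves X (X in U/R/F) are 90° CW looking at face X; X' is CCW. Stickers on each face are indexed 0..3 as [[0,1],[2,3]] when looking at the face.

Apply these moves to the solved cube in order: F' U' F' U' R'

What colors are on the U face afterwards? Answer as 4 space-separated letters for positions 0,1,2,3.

Answer: R B W O

Derivation:
After move 1 (F'): F=GGGG U=WWRR R=YRYR D=OOYY L=OWOW
After move 2 (U'): U=WRWR F=OWGG R=GGYR B=YRBB L=BBOW
After move 3 (F'): F=WGOG U=WRGY R=OGOR D=BWYY L=BROW
After move 4 (U'): U=RYWG F=BROG R=WGOR B=OGBB L=YROW
After move 5 (R'): R=GRWO U=RBWO F=BYOG D=BRYG B=YGWB
Query: U face = RBWO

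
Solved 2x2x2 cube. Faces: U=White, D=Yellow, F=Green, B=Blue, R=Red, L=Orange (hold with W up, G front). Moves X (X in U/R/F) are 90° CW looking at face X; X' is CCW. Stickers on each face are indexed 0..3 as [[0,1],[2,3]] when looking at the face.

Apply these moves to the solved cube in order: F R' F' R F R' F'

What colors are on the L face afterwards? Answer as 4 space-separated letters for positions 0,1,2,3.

After move 1 (F): F=GGGG U=WWOO R=WRWR D=RRYY L=OYOY
After move 2 (R'): R=RRWW U=WBOB F=GWGO D=RGYG B=YBRB
After move 3 (F'): F=WOGG U=WBRW R=GRRW D=YYYG L=OBOO
After move 4 (R): R=RGWR U=WORG F=WYGG D=YRYY B=WBBB
After move 5 (F): F=GWGY U=WOOB R=RGGR D=WRYY L=OYOR
After move 6 (R'): R=GRRG U=WBOW F=GOGB D=WWYY B=YBRB
After move 7 (F'): F=OBGG U=WBGR R=WRWG D=YRYY L=OWOO
Query: L face = OWOO

Answer: O W O O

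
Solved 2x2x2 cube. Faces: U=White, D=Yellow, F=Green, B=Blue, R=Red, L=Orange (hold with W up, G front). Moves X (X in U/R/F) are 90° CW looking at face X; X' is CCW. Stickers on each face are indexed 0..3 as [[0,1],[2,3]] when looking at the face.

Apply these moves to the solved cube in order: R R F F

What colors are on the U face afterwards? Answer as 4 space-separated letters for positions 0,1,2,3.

After move 1 (R): R=RRRR U=WGWG F=GYGY D=YBYB B=WBWB
After move 2 (R): R=RRRR U=WYWY F=GBGB D=YWYW B=GBGB
After move 3 (F): F=GGBB U=WYOO R=WRYR D=RRYW L=OYOW
After move 4 (F): F=BGBG U=WYWY R=OROR D=YWYW L=OROR
Query: U face = WYWY

Answer: W Y W Y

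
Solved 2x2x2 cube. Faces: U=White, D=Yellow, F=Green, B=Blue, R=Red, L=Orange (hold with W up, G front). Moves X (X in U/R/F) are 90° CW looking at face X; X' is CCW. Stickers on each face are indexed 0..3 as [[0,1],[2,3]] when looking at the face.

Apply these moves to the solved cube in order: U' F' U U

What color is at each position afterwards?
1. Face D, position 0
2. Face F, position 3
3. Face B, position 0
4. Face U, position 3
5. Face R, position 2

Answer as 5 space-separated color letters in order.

Answer: B G O W Y

Derivation:
After move 1 (U'): U=WWWW F=OOGG R=GGRR B=RRBB L=BBOO
After move 2 (F'): F=OGOG U=WWGR R=YGYR D=BOYY L=BWOW
After move 3 (U): U=GWRW F=YGOG R=RRYR B=BWBB L=OGOW
After move 4 (U): U=RGWW F=RROG R=BWYR B=OGBB L=YGOW
Query 1: D[0] = B
Query 2: F[3] = G
Query 3: B[0] = O
Query 4: U[3] = W
Query 5: R[2] = Y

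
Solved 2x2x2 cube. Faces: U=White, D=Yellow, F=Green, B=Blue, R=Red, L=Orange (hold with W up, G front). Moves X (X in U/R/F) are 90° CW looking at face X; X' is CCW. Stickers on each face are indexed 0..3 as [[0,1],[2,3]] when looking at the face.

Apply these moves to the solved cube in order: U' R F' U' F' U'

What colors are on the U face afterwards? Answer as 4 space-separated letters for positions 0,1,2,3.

Answer: R Y O Y

Derivation:
After move 1 (U'): U=WWWW F=OOGG R=GGRR B=RRBB L=BBOO
After move 2 (R): R=RGRG U=WOWG F=OYGY D=YBYR B=WRWB
After move 3 (F'): F=YYOG U=WORR R=BGYG D=BOYR L=BGOW
After move 4 (U'): U=ORWR F=BGOG R=YYYG B=BGWB L=WROW
After move 5 (F'): F=GGBO U=ORYY R=OYBG D=RWYR L=WROW
After move 6 (U'): U=RYOY F=WRBO R=GGBG B=OYWB L=BGOW
Query: U face = RYOY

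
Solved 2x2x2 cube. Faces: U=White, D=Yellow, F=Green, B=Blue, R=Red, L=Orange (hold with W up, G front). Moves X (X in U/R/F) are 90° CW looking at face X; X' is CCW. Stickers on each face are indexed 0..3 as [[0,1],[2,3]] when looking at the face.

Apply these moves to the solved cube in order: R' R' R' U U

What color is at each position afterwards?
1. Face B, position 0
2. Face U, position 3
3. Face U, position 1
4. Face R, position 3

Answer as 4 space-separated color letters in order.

After move 1 (R'): R=RRRR U=WBWB F=GWGW D=YGYG B=YBYB
After move 2 (R'): R=RRRR U=WYWY F=GBGB D=YWYW B=GBGB
After move 3 (R'): R=RRRR U=WGWG F=GYGY D=YBYB B=WBWB
After move 4 (U): U=WWGG F=RRGY R=WBRR B=OOWB L=GYOO
After move 5 (U): U=GWGW F=WBGY R=OORR B=GYWB L=RROO
Query 1: B[0] = G
Query 2: U[3] = W
Query 3: U[1] = W
Query 4: R[3] = R

Answer: G W W R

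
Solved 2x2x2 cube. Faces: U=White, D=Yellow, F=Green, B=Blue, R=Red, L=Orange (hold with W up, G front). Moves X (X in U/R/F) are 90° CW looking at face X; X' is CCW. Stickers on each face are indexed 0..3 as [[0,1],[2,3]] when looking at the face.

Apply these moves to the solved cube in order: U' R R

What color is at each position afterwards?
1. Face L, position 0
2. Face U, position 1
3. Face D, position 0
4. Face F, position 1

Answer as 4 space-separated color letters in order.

After move 1 (U'): U=WWWW F=OOGG R=GGRR B=RRBB L=BBOO
After move 2 (R): R=RGRG U=WOWG F=OYGY D=YBYR B=WRWB
After move 3 (R): R=RRGG U=WYWY F=OBGR D=YWYW B=GROB
Query 1: L[0] = B
Query 2: U[1] = Y
Query 3: D[0] = Y
Query 4: F[1] = B

Answer: B Y Y B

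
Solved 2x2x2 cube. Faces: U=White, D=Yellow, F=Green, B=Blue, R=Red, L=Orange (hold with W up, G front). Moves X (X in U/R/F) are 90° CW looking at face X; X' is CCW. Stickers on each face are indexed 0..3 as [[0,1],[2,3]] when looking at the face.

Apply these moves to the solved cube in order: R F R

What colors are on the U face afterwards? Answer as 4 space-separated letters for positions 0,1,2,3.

After move 1 (R): R=RRRR U=WGWG F=GYGY D=YBYB B=WBWB
After move 2 (F): F=GGYY U=WGOO R=WRGR D=RRYB L=OYOB
After move 3 (R): R=GWRR U=WGOY F=GRYB D=RWYW B=OBGB
Query: U face = WGOY

Answer: W G O Y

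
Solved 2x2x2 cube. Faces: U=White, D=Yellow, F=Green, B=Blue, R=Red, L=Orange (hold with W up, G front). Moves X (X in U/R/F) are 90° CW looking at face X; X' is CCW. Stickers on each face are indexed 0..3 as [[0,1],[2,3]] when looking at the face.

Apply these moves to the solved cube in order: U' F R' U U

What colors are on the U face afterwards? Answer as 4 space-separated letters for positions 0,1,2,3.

Answer: R O B W

Derivation:
After move 1 (U'): U=WWWW F=OOGG R=GGRR B=RRBB L=BBOO
After move 2 (F): F=GOGO U=WWOB R=WGWR D=RGYY L=BYOY
After move 3 (R'): R=GRWW U=WBOR F=GWGB D=ROYO B=YRGB
After move 4 (U): U=OWRB F=GRGB R=YRWW B=BYGB L=GWOY
After move 5 (U): U=ROBW F=YRGB R=BYWW B=GWGB L=GROY
Query: U face = ROBW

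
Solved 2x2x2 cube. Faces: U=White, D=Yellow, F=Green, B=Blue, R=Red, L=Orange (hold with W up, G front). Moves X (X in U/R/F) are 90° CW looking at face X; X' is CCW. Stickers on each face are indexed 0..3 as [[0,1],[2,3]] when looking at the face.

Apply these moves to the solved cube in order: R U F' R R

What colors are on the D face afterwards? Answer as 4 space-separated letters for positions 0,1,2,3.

After move 1 (R): R=RRRR U=WGWG F=GYGY D=YBYB B=WBWB
After move 2 (U): U=WWGG F=RRGY R=WBRR B=OOWB L=GYOO
After move 3 (F'): F=RYRG U=WWWR R=BBYR D=YOYB L=GGOG
After move 4 (R): R=YBRB U=WYWG F=RORB D=YWYO B=ROWB
After move 5 (R): R=RYBB U=WOWB F=RWRO D=YWYR B=GOYB
Query: D face = YWYR

Answer: Y W Y R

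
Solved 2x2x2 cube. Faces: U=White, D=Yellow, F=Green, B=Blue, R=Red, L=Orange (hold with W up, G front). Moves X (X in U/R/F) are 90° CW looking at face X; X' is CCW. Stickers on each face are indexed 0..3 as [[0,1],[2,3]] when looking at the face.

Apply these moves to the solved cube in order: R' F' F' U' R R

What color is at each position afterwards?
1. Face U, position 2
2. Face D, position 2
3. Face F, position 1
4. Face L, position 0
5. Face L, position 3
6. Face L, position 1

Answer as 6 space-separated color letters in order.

After move 1 (R'): R=RRRR U=WBWB F=GWGW D=YGYG B=YBYB
After move 2 (F'): F=WWGG U=WBRR R=GRYR D=OOYG L=OBOW
After move 3 (F'): F=WGWG U=WBGY R=OROR D=BWYG L=OROR
After move 4 (U'): U=BYWG F=ORWG R=WGOR B=ORYB L=YBOR
After move 5 (R): R=OWRG U=BRWG F=OWWG D=BYYO B=GRYB
After move 6 (R): R=ROGW U=BWWG F=OYWO D=BYYG B=GRRB
Query 1: U[2] = W
Query 2: D[2] = Y
Query 3: F[1] = Y
Query 4: L[0] = Y
Query 5: L[3] = R
Query 6: L[1] = B

Answer: W Y Y Y R B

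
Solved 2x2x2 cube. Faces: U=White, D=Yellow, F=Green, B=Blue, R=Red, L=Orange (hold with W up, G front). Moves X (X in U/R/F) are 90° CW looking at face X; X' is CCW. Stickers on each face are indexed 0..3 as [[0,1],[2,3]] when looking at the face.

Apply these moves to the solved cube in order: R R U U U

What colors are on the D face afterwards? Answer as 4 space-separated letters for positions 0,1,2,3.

After move 1 (R): R=RRRR U=WGWG F=GYGY D=YBYB B=WBWB
After move 2 (R): R=RRRR U=WYWY F=GBGB D=YWYW B=GBGB
After move 3 (U): U=WWYY F=RRGB R=GBRR B=OOGB L=GBOO
After move 4 (U): U=YWYW F=GBGB R=OORR B=GBGB L=RROO
After move 5 (U): U=YYWW F=OOGB R=GBRR B=RRGB L=GBOO
Query: D face = YWYW

Answer: Y W Y W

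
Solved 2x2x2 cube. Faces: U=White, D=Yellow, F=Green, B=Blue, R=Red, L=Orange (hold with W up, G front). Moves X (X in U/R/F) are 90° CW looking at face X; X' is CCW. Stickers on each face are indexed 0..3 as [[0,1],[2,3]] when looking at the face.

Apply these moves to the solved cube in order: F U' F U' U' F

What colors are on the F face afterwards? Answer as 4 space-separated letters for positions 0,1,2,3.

Answer: G W Y R

Derivation:
After move 1 (F): F=GGGG U=WWOO R=WRWR D=RRYY L=OYOY
After move 2 (U'): U=WOWO F=OYGG R=GGWR B=WRBB L=BBOY
After move 3 (F): F=GOGY U=WOYB R=WGOR D=WGYY L=BROR
After move 4 (U'): U=OBWY F=BRGY R=GOOR B=WGBB L=WROR
After move 5 (U'): U=BYOW F=WRGY R=BROR B=GOBB L=WGOR
After move 6 (F): F=GWYR U=BYRG R=ORWR D=OBYY L=WWOG
Query: F face = GWYR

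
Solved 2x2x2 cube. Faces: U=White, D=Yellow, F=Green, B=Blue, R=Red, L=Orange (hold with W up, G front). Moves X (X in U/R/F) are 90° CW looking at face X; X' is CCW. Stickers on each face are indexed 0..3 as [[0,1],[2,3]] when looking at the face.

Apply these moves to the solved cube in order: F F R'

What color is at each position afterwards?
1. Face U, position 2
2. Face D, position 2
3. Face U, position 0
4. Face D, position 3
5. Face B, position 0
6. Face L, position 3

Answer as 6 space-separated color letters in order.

Answer: Y Y W G Y R

Derivation:
After move 1 (F): F=GGGG U=WWOO R=WRWR D=RRYY L=OYOY
After move 2 (F): F=GGGG U=WWYY R=OROR D=WWYY L=OROR
After move 3 (R'): R=RROO U=WBYB F=GWGY D=WGYG B=YBWB
Query 1: U[2] = Y
Query 2: D[2] = Y
Query 3: U[0] = W
Query 4: D[3] = G
Query 5: B[0] = Y
Query 6: L[3] = R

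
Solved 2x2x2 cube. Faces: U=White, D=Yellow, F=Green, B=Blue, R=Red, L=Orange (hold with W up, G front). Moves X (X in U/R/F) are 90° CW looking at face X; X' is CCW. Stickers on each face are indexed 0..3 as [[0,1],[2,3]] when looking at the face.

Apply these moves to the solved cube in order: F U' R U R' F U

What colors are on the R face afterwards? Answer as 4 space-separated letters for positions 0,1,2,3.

After move 1 (F): F=GGGG U=WWOO R=WRWR D=RRYY L=OYOY
After move 2 (U'): U=WOWO F=OYGG R=GGWR B=WRBB L=BBOY
After move 3 (R): R=WGRG U=WYWG F=ORGY D=RBYW B=OROB
After move 4 (U): U=WWGY F=WGGY R=ORRG B=BBOB L=OROY
After move 5 (R'): R=RGOR U=WOGB F=WWGY D=RGYY B=WBBB
After move 6 (F): F=GWYW U=WOYR R=GGBR D=ORYY L=OROG
After move 7 (U): U=YWRO F=GGYW R=WBBR B=ORBB L=GWOG
Query: R face = WBBR

Answer: W B B R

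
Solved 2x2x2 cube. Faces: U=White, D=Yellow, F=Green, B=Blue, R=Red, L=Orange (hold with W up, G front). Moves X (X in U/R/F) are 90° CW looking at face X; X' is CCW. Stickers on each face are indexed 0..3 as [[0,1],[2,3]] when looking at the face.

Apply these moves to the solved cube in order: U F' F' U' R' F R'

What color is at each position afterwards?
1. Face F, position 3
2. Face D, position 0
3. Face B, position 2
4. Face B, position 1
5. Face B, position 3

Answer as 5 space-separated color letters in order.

After move 1 (U): U=WWWW F=RRGG R=BBRR B=OOBB L=GGOO
After move 2 (F'): F=RGRG U=WWBR R=YBYR D=GOYY L=GWOW
After move 3 (F'): F=GGRR U=WWYY R=OBGR D=WWYY L=GROB
After move 4 (U'): U=WYWY F=GRRR R=GGGR B=OBBB L=OOOB
After move 5 (R'): R=GRGG U=WBWO F=GYRY D=WRYR B=YBWB
After move 6 (F): F=RGYY U=WBBO R=WROG D=GGYR L=OWOR
After move 7 (R'): R=RGWO U=WWBY F=RBYO D=GGYY B=RBGB
Query 1: F[3] = O
Query 2: D[0] = G
Query 3: B[2] = G
Query 4: B[1] = B
Query 5: B[3] = B

Answer: O G G B B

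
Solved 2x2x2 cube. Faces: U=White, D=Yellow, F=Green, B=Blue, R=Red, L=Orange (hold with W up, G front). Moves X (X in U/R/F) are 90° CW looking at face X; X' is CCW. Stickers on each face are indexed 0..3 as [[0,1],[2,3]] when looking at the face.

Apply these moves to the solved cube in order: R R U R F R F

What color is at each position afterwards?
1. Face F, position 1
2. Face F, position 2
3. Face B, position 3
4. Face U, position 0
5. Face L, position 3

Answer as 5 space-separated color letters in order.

Answer: G O B W W

Derivation:
After move 1 (R): R=RRRR U=WGWG F=GYGY D=YBYB B=WBWB
After move 2 (R): R=RRRR U=WYWY F=GBGB D=YWYW B=GBGB
After move 3 (U): U=WWYY F=RRGB R=GBRR B=OOGB L=GBOO
After move 4 (R): R=RGRB U=WRYB F=RWGW D=YGYO B=YOWB
After move 5 (F): F=GRWW U=WROB R=YGBB D=RRYO L=GYOG
After move 6 (R): R=BYBG U=WROW F=GRWO D=RWYY B=BORB
After move 7 (F): F=WGOR U=WRGY R=OYWG D=BBYY L=GROW
Query 1: F[1] = G
Query 2: F[2] = O
Query 3: B[3] = B
Query 4: U[0] = W
Query 5: L[3] = W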